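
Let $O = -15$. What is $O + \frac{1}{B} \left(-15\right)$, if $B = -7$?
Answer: $- \frac{90}{7} \approx -12.857$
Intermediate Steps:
$O + \frac{1}{B} \left(-15\right) = -15 + \frac{1}{-7} \left(-15\right) = -15 - - \frac{15}{7} = -15 + \frac{15}{7} = - \frac{90}{7}$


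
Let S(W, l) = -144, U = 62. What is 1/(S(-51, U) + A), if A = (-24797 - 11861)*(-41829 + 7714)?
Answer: 1/1250587526 ≈ 7.9962e-10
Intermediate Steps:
A = 1250587670 (A = -36658*(-34115) = 1250587670)
1/(S(-51, U) + A) = 1/(-144 + 1250587670) = 1/1250587526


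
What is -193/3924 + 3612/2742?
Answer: 2274047/1793268 ≈ 1.2681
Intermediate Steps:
-193/3924 + 3612/2742 = -193*1/3924 + 3612*(1/2742) = -193/3924 + 602/457 = 2274047/1793268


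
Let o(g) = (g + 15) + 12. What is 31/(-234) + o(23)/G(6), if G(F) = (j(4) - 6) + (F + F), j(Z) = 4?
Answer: 1139/234 ≈ 4.8675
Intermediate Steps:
o(g) = 27 + g (o(g) = (15 + g) + 12 = 27 + g)
G(F) = -2 + 2*F (G(F) = (4 - 6) + (F + F) = -2 + 2*F)
31/(-234) + o(23)/G(6) = 31/(-234) + (27 + 23)/(-2 + 2*6) = 31*(-1/234) + 50/(-2 + 12) = -31/234 + 50/10 = -31/234 + 50*(⅒) = -31/234 + 5 = 1139/234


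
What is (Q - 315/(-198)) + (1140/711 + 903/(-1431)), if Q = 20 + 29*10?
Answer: 259123067/829026 ≈ 312.56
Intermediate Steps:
Q = 310 (Q = 20 + 290 = 310)
(Q - 315/(-198)) + (1140/711 + 903/(-1431)) = (310 - 315/(-198)) + (1140/711 + 903/(-1431)) = (310 - 315*(-1/198)) + (1140*(1/711) + 903*(-1/1431)) = (310 + 35/22) + (380/237 - 301/477) = 6855/22 + 36641/37683 = 259123067/829026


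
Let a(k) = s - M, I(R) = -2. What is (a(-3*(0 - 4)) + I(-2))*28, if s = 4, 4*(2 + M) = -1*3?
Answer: 133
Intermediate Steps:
M = -11/4 (M = -2 + (-1*3)/4 = -2 + (1/4)*(-3) = -2 - 3/4 = -11/4 ≈ -2.7500)
a(k) = 27/4 (a(k) = 4 - 1*(-11/4) = 4 + 11/4 = 27/4)
(a(-3*(0 - 4)) + I(-2))*28 = (27/4 - 2)*28 = (19/4)*28 = 133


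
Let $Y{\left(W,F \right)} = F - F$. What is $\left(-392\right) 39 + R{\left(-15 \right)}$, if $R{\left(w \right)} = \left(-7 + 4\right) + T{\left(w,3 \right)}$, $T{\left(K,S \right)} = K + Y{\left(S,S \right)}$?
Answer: $-15306$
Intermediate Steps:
$Y{\left(W,F \right)} = 0$
$T{\left(K,S \right)} = K$ ($T{\left(K,S \right)} = K + 0 = K$)
$R{\left(w \right)} = -3 + w$ ($R{\left(w \right)} = \left(-7 + 4\right) + w = -3 + w$)
$\left(-392\right) 39 + R{\left(-15 \right)} = \left(-392\right) 39 - 18 = -15288 - 18 = -15306$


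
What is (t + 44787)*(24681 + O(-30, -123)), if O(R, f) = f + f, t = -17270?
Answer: 672377895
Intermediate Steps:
O(R, f) = 2*f
(t + 44787)*(24681 + O(-30, -123)) = (-17270 + 44787)*(24681 + 2*(-123)) = 27517*(24681 - 246) = 27517*24435 = 672377895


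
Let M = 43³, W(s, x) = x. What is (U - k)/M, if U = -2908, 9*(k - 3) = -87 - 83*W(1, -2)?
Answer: -26278/715563 ≈ -0.036724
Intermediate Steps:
k = 106/9 (k = 3 + (-87 - 83*(-2))/9 = 3 + (-87 + 166)/9 = 3 + (⅑)*79 = 3 + 79/9 = 106/9 ≈ 11.778)
M = 79507
(U - k)/M = (-2908 - 1*106/9)/79507 = (-2908 - 106/9)*(1/79507) = -26278/9*1/79507 = -26278/715563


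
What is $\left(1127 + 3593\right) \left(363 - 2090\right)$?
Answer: $-8151440$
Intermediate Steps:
$\left(1127 + 3593\right) \left(363 - 2090\right) = 4720 \left(-1727\right) = -8151440$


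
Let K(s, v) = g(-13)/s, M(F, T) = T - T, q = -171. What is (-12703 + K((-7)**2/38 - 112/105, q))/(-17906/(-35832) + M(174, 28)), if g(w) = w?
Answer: -29036299956/1137031 ≈ -25537.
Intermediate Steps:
M(F, T) = 0
K(s, v) = -13/s
(-12703 + K((-7)**2/38 - 112/105, q))/(-17906/(-35832) + M(174, 28)) = (-12703 - 13/((-7)**2/38 - 112/105))/(-17906/(-35832) + 0) = (-12703 - 13/(49*(1/38) - 112*1/105))/(-17906*(-1/35832) + 0) = (-12703 - 13/(49/38 - 16/15))/(8953/17916 + 0) = (-12703 - 13/127/570)/(8953/17916) = (-12703 - 13*570/127)*(17916/8953) = (-12703 - 7410/127)*(17916/8953) = -1620691/127*17916/8953 = -29036299956/1137031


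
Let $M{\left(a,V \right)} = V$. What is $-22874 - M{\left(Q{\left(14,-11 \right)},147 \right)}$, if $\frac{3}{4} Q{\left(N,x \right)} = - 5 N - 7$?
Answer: $-23021$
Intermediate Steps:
$Q{\left(N,x \right)} = - \frac{28}{3} - \frac{20 N}{3}$ ($Q{\left(N,x \right)} = \frac{4 \left(- 5 N - 7\right)}{3} = \frac{4 \left(-7 - 5 N\right)}{3} = - \frac{28}{3} - \frac{20 N}{3}$)
$-22874 - M{\left(Q{\left(14,-11 \right)},147 \right)} = -22874 - 147 = -23021$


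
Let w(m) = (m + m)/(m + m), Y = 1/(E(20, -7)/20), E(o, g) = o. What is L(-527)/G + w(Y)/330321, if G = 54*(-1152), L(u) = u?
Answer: 58047125/6849536256 ≈ 0.0084746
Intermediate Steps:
G = -62208
Y = 1 (Y = 1/(20/20) = 1/(20*(1/20)) = 1/1 = 1)
w(m) = 1 (w(m) = (2*m)/((2*m)) = (2*m)*(1/(2*m)) = 1)
L(-527)/G + w(Y)/330321 = -527/(-62208) + 1/330321 = -527*(-1/62208) + 1*(1/330321) = 527/62208 + 1/330321 = 58047125/6849536256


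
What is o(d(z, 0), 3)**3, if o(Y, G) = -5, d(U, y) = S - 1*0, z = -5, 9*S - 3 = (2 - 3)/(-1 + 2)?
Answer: -125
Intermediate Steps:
S = 2/9 (S = 1/3 + ((2 - 3)/(-1 + 2))/9 = 1/3 + (-1/1)/9 = 1/3 + (-1*1)/9 = 1/3 + (1/9)*(-1) = 1/3 - 1/9 = 2/9 ≈ 0.22222)
d(U, y) = 2/9 (d(U, y) = 2/9 - 1*0 = 2/9 + 0 = 2/9)
o(d(z, 0), 3)**3 = (-5)**3 = -125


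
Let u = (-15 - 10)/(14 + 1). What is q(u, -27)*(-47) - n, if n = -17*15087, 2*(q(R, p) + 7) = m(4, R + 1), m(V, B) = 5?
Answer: 513381/2 ≈ 2.5669e+5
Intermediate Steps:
u = -5/3 (u = -25/15 = -25*1/15 = -5/3 ≈ -1.6667)
q(R, p) = -9/2 (q(R, p) = -7 + (1/2)*5 = -7 + 5/2 = -9/2)
n = -256479
q(u, -27)*(-47) - n = -9/2*(-47) - 1*(-256479) = 423/2 + 256479 = 513381/2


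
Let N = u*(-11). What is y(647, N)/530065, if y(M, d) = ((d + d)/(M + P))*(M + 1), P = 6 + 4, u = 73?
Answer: -1584/530065 ≈ -0.0029883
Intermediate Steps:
P = 10
N = -803 (N = 73*(-11) = -803)
y(M, d) = 2*d*(1 + M)/(10 + M) (y(M, d) = ((d + d)/(M + 10))*(M + 1) = ((2*d)/(10 + M))*(1 + M) = (2*d/(10 + M))*(1 + M) = 2*d*(1 + M)/(10 + M))
y(647, N)/530065 = (2*(-803)*(1 + 647)/(10 + 647))/530065 = (2*(-803)*648/657)*(1/530065) = (2*(-803)*(1/657)*648)*(1/530065) = -1584*1/530065 = -1584/530065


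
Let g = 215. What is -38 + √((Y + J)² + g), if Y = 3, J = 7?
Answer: -38 + 3*√35 ≈ -20.252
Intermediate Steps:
-38 + √((Y + J)² + g) = -38 + √((3 + 7)² + 215) = -38 + √(10² + 215) = -38 + √(100 + 215) = -38 + √315 = -38 + 3*√35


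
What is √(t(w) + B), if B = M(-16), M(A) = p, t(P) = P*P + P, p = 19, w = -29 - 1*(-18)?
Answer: √129 ≈ 11.358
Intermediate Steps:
w = -11 (w = -29 + 18 = -11)
t(P) = P + P² (t(P) = P² + P = P + P²)
M(A) = 19
B = 19
√(t(w) + B) = √(-11*(1 - 11) + 19) = √(-11*(-10) + 19) = √(110 + 19) = √129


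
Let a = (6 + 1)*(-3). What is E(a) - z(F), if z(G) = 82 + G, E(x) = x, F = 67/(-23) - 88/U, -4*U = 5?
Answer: -19606/115 ≈ -170.49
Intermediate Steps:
U = -5/4 (U = -1/4*5 = -5/4 ≈ -1.2500)
F = 7761/115 (F = 67/(-23) - 88/(-5/4) = 67*(-1/23) - 88*(-4/5) = -67/23 + 352/5 = 7761/115 ≈ 67.487)
a = -21 (a = 7*(-3) = -21)
E(a) - z(F) = -21 - (82 + 7761/115) = -21 - 1*17191/115 = -21 - 17191/115 = -19606/115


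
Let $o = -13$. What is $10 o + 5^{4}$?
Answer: $495$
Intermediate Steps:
$10 o + 5^{4} = 10 \left(-13\right) + 5^{4} = -130 + 625 = 495$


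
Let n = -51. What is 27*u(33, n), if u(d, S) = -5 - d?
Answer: -1026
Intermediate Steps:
27*u(33, n) = 27*(-5 - 1*33) = 27*(-5 - 33) = 27*(-38) = -1026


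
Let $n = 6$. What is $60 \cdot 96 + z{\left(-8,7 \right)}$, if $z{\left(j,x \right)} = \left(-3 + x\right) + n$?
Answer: $5770$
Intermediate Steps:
$z{\left(j,x \right)} = 3 + x$ ($z{\left(j,x \right)} = \left(-3 + x\right) + 6 = 3 + x$)
$60 \cdot 96 + z{\left(-8,7 \right)} = 60 \cdot 96 + \left(3 + 7\right) = 5760 + 10 = 5770$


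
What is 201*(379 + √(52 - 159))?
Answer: 76179 + 201*I*√107 ≈ 76179.0 + 2079.2*I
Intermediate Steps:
201*(379 + √(52 - 159)) = 201*(379 + √(-107)) = 201*(379 + I*√107) = 76179 + 201*I*√107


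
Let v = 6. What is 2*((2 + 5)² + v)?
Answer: 110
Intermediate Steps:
2*((2 + 5)² + v) = 2*((2 + 5)² + 6) = 2*(7² + 6) = 2*(49 + 6) = 2*55 = 110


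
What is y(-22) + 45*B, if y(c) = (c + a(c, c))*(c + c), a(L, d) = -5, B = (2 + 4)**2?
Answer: 2808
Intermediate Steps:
B = 36 (B = 6**2 = 36)
y(c) = 2*c*(-5 + c) (y(c) = (c - 5)*(c + c) = (-5 + c)*(2*c) = 2*c*(-5 + c))
y(-22) + 45*B = 2*(-22)*(-5 - 22) + 45*36 = 2*(-22)*(-27) + 1620 = 1188 + 1620 = 2808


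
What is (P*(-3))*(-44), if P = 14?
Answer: 1848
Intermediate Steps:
(P*(-3))*(-44) = (14*(-3))*(-44) = -42*(-44) = 1848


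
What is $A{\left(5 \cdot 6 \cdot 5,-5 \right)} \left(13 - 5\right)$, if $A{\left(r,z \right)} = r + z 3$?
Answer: $1080$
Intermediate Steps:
$A{\left(r,z \right)} = r + 3 z$
$A{\left(5 \cdot 6 \cdot 5,-5 \right)} \left(13 - 5\right) = \left(5 \cdot 6 \cdot 5 + 3 \left(-5\right)\right) \left(13 - 5\right) = \left(30 \cdot 5 - 15\right) 8 = \left(150 - 15\right) 8 = 135 \cdot 8 = 1080$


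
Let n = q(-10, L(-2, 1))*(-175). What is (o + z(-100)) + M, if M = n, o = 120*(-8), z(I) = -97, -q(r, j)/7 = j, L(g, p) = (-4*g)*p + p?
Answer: 9968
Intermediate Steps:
L(g, p) = p - 4*g*p (L(g, p) = -4*g*p + p = p - 4*g*p)
q(r, j) = -7*j
o = -960
n = 11025 (n = -7*(1 - 4*(-2))*(-175) = -7*(1 + 8)*(-175) = -7*9*(-175) = -63*(-175) = 11025)
M = 11025
(o + z(-100)) + M = (-960 - 97) + 11025 = -1057 + 11025 = 9968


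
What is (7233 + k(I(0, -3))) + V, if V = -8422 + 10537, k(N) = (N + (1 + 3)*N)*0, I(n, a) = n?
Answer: 9348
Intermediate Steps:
k(N) = 0 (k(N) = (N + 4*N)*0 = (5*N)*0 = 0)
V = 2115
(7233 + k(I(0, -3))) + V = (7233 + 0) + 2115 = 7233 + 2115 = 9348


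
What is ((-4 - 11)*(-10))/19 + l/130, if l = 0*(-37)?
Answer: 150/19 ≈ 7.8947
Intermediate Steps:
l = 0
((-4 - 11)*(-10))/19 + l/130 = ((-4 - 11)*(-10))/19 + 0/130 = -15*(-10)*(1/19) + 0*(1/130) = 150*(1/19) + 0 = 150/19 + 0 = 150/19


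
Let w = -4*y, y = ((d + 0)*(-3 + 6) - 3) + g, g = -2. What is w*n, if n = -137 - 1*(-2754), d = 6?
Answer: -136084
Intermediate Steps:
y = 13 (y = ((6 + 0)*(-3 + 6) - 3) - 2 = (6*3 - 3) - 2 = (18 - 3) - 2 = 15 - 2 = 13)
n = 2617 (n = -137 + 2754 = 2617)
w = -52 (w = -4*13 = -52)
w*n = -52*2617 = -136084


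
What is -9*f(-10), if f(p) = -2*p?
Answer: -180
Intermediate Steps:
-9*f(-10) = -(-18)*(-10) = -9*20 = -180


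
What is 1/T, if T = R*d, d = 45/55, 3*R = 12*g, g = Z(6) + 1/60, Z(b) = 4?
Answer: 55/723 ≈ 0.076072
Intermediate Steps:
g = 241/60 (g = 4 + 1/60 = 241/60 ≈ 4.0167)
R = 241/15 (R = (12*(241/60))/3 = (⅓)*(241/5) = 241/15 ≈ 16.067)
d = 9/11 (d = 45*(1/55) = 9/11 ≈ 0.81818)
T = 723/55 (T = (241/15)*(9/11) = 723/55 ≈ 13.145)
1/T = 1/(723/55) = 55/723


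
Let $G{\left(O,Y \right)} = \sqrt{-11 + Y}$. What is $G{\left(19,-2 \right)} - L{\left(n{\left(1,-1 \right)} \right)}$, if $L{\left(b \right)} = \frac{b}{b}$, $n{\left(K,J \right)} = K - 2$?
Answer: $-1 + i \sqrt{13} \approx -1.0 + 3.6056 i$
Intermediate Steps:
$n{\left(K,J \right)} = -2 + K$ ($n{\left(K,J \right)} = K - 2 = -2 + K$)
$L{\left(b \right)} = 1$
$G{\left(19,-2 \right)} - L{\left(n{\left(1,-1 \right)} \right)} = \sqrt{-11 - 2} - 1 = \sqrt{-13} - 1 = i \sqrt{13} - 1 = -1 + i \sqrt{13}$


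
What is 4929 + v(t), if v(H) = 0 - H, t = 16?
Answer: 4913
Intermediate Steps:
v(H) = -H
4929 + v(t) = 4929 - 1*16 = 4929 - 16 = 4913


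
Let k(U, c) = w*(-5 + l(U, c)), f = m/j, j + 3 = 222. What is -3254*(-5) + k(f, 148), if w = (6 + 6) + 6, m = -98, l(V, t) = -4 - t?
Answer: 13444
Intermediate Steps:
j = 219 (j = -3 + 222 = 219)
w = 18 (w = 12 + 6 = 18)
f = -98/219 ≈ -0.44749
k(U, c) = -162 - 18*c (k(U, c) = 18*(-5 + (-4 - c)) = 18*(-9 - c) = -162 - 18*c)
-3254*(-5) + k(f, 148) = -3254*(-5) + (-162 - 18*148) = 16270 + (-162 - 2664) = 16270 - 2826 = 13444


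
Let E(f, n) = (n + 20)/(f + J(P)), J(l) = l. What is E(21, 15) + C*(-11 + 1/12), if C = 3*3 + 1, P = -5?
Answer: -5135/48 ≈ -106.98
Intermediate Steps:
C = 10 (C = 9 + 1 = 10)
E(f, n) = (20 + n)/(-5 + f) (E(f, n) = (n + 20)/(f - 5) = (20 + n)/(-5 + f))
E(21, 15) + C*(-11 + 1/12) = (20 + 15)/(-5 + 21) + 10*(-11 + 1/12) = 35/16 + 10*(-11 + 1/12) = (1/16)*35 + 10*(-131/12) = 35/16 - 655/6 = -5135/48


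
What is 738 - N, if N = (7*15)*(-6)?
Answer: 1368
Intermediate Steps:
N = -630 (N = 105*(-6) = -630)
738 - N = 738 - 1*(-630) = 738 + 630 = 1368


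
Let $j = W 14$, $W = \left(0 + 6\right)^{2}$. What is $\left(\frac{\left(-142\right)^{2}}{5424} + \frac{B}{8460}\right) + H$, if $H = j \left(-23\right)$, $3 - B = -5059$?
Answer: $- \frac{11077594249}{955980} \approx -11588.0$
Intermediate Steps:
$W = 36$ ($W = 6^{2} = 36$)
$B = 5062$ ($B = 3 - -5059 = 3 + 5059 = 5062$)
$j = 504$ ($j = 36 \cdot 14 = 504$)
$H = -11592$ ($H = 504 \left(-23\right) = -11592$)
$\left(\frac{\left(-142\right)^{2}}{5424} + \frac{B}{8460}\right) + H = \left(\frac{\left(-142\right)^{2}}{5424} + \frac{5062}{8460}\right) - 11592 = \left(20164 \cdot \frac{1}{5424} + 5062 \cdot \frac{1}{8460}\right) - 11592 = \left(\frac{5041}{1356} + \frac{2531}{4230}\right) - 11592 = \frac{4125911}{955980} - 11592 = - \frac{11077594249}{955980}$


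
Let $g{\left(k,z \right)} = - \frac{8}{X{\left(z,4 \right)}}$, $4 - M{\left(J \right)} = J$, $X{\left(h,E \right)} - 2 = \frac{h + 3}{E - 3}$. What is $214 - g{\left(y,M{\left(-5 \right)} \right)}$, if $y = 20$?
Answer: $\frac{1502}{7} \approx 214.57$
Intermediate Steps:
$X{\left(h,E \right)} = 2 + \frac{3 + h}{-3 + E}$ ($X{\left(h,E \right)} = 2 + \frac{h + 3}{E - 3} = 2 + \frac{3 + h}{-3 + E}$)
$M{\left(J \right)} = 4 - J$
$g{\left(k,z \right)} = - \frac{8}{5 + z}$ ($g{\left(k,z \right)} = - \frac{8}{\frac{1}{-3 + 4} \left(-3 + z + 2 \cdot 4\right)} = - \frac{8}{1^{-1} \left(-3 + z + 8\right)} = - \frac{8}{1 \left(5 + z\right)} = - \frac{8}{5 + z}$)
$214 - g{\left(y,M{\left(-5 \right)} \right)} = 214 - - \frac{8}{5 + \left(4 - -5\right)} = 214 - - \frac{8}{5 + \left(4 + 5\right)} = 214 - - \frac{8}{5 + 9} = 214 - - \frac{8}{14} = 214 - \left(-8\right) \frac{1}{14} = 214 - - \frac{4}{7} = 214 + \frac{4}{7} = \frac{1502}{7}$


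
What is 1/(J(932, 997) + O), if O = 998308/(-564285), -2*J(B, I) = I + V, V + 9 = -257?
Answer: -1128570/414488951 ≈ -0.0027228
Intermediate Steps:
V = -266 (V = -9 - 257 = -266)
J(B, I) = 133 - I/2 (J(B, I) = -(I - 266)/2 = -(-266 + I)/2 = 133 - I/2)
O = -998308/564285 (O = 998308*(-1/564285) = -998308/564285 ≈ -1.7692)
1/(J(932, 997) + O) = 1/((133 - ½*997) - 998308/564285) = 1/((133 - 997/2) - 998308/564285) = 1/(-731/2 - 998308/564285) = 1/(-414488951/1128570) = -1128570/414488951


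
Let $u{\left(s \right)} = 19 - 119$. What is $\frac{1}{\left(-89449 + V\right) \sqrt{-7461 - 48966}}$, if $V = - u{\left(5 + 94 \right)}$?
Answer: $\frac{i \sqrt{56427}}{5041696023} \approx 4.7116 \cdot 10^{-8} i$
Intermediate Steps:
$u{\left(s \right)} = -100$
$V = 100$ ($V = \left(-1\right) \left(-100\right) = 100$)
$\frac{1}{\left(-89449 + V\right) \sqrt{-7461 - 48966}} = \frac{1}{\left(-89449 + 100\right) \sqrt{-7461 - 48966}} = \frac{1}{\left(-89349\right) \sqrt{-56427}} = - \frac{1}{89349 i \sqrt{56427}} = - \frac{\left(- \frac{1}{56427}\right) i \sqrt{56427}}{89349} = \frac{i \sqrt{56427}}{5041696023}$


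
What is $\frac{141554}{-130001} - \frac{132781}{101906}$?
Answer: $- \frac{31686864705}{13247881906} \approx -2.3918$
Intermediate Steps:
$\frac{141554}{-130001} - \frac{132781}{101906} = 141554 \left(- \frac{1}{130001}\right) - \frac{132781}{101906} = - \frac{141554}{130001} - \frac{132781}{101906} = - \frac{31686864705}{13247881906}$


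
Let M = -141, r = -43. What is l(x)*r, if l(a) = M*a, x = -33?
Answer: -200079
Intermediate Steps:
l(a) = -141*a
l(x)*r = -141*(-33)*(-43) = 4653*(-43) = -200079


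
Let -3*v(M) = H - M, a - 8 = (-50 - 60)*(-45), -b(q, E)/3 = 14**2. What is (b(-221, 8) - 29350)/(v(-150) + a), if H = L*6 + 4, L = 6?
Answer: -44907/7342 ≈ -6.1165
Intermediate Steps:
b(q, E) = -588 (b(q, E) = -3*14**2 = -3*196 = -588)
H = 40 (H = 6*6 + 4 = 36 + 4 = 40)
a = 4958 (a = 8 + (-50 - 60)*(-45) = 8 - 110*(-45) = 8 + 4950 = 4958)
v(M) = -40/3 + M/3 (v(M) = -(40 - M)/3 = -40/3 + M/3)
(b(-221, 8) - 29350)/(v(-150) + a) = (-588 - 29350)/((-40/3 + (1/3)*(-150)) + 4958) = -29938/((-40/3 - 50) + 4958) = -29938/(-190/3 + 4958) = -29938/14684/3 = -29938*3/14684 = -44907/7342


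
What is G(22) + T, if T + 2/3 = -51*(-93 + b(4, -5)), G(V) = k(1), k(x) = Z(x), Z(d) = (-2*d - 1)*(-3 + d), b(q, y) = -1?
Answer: 14398/3 ≈ 4799.3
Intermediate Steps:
Z(d) = (-1 - 2*d)*(-3 + d)
k(x) = 3 - 2*x² + 5*x
G(V) = 6 (G(V) = 3 - 2*1² + 5*1 = 3 - 2*1 + 5 = 3 - 2 + 5 = 6)
T = 14380/3 (T = -⅔ - 51*(-93 - 1) = -⅔ - 51*(-94) = -⅔ + 4794 = 14380/3 ≈ 4793.3)
G(22) + T = 6 + 14380/3 = 14398/3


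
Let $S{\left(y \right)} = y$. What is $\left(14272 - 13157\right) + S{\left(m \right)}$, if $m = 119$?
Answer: $1234$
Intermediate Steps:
$\left(14272 - 13157\right) + S{\left(m \right)} = \left(14272 - 13157\right) + 119 = 1115 + 119 = 1234$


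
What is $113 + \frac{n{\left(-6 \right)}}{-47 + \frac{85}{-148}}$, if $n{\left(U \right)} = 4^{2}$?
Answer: $\frac{793265}{7041} \approx 112.66$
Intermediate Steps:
$n{\left(U \right)} = 16$
$113 + \frac{n{\left(-6 \right)}}{-47 + \frac{85}{-148}} = 113 + \frac{16}{-47 + \frac{85}{-148}} = 113 + \frac{16}{-47 + 85 \left(- \frac{1}{148}\right)} = 113 + \frac{16}{-47 - \frac{85}{148}} = 113 + \frac{16}{- \frac{7041}{148}} = 113 + 16 \left(- \frac{148}{7041}\right) = 113 - \frac{2368}{7041} = \frac{793265}{7041}$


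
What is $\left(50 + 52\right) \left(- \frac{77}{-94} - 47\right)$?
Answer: $- \frac{221391}{47} \approx -4710.4$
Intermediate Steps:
$\left(50 + 52\right) \left(- \frac{77}{-94} - 47\right) = 102 \left(\left(-77\right) \left(- \frac{1}{94}\right) - 47\right) = 102 \left(\frac{77}{94} - 47\right) = 102 \left(- \frac{4341}{94}\right) = - \frac{221391}{47}$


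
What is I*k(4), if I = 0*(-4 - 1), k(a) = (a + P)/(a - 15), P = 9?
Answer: 0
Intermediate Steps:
k(a) = (9 + a)/(-15 + a) (k(a) = (a + 9)/(a - 15) = (9 + a)/(-15 + a))
I = 0 (I = 0*(-5) = 0)
I*k(4) = 0*((9 + 4)/(-15 + 4)) = 0*(13/(-11)) = 0*(-1/11*13) = 0*(-13/11) = 0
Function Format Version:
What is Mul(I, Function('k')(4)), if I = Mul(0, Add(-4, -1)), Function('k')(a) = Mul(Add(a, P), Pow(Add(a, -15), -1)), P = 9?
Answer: 0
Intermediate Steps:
Function('k')(a) = Mul(Pow(Add(-15, a), -1), Add(9, a)) (Function('k')(a) = Mul(Add(a, 9), Pow(Add(a, -15), -1)) = Mul(Add(9, a), Pow(Add(-15, a), -1)) = Mul(Pow(Add(-15, a), -1), Add(9, a)))
I = 0 (I = Mul(0, -5) = 0)
Mul(I, Function('k')(4)) = Mul(0, Mul(Pow(Add(-15, 4), -1), Add(9, 4))) = Mul(0, Mul(Pow(-11, -1), 13)) = Mul(0, Mul(Rational(-1, 11), 13)) = Mul(0, Rational(-13, 11)) = 0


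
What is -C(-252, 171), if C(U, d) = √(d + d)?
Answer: -3*√38 ≈ -18.493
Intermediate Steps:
C(U, d) = √2*√d (C(U, d) = √(2*d) = √2*√d)
-C(-252, 171) = -√2*√171 = -√2*3*√19 = -3*√38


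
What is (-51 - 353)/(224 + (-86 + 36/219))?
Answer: -14746/5043 ≈ -2.9241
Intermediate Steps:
(-51 - 353)/(224 + (-86 + 36/219)) = -404/(224 + (-86 + 36*(1/219))) = -404/(224 + (-86 + 12/73)) = -404/(224 - 6266/73) = -404/10086/73 = -404*73/10086 = -14746/5043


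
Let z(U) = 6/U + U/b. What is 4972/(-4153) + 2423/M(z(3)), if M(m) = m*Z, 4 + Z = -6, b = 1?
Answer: -10311319/207650 ≈ -49.657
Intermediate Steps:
z(U) = U + 6/U (z(U) = 6/U + U/1 = 6/U + U*1 = 6/U + U = U + 6/U)
Z = -10 (Z = -4 - 6 = -10)
M(m) = -10*m (M(m) = m*(-10) = -10*m)
4972/(-4153) + 2423/M(z(3)) = 4972/(-4153) + 2423/((-10*(3 + 6/3))) = 4972*(-1/4153) + 2423/((-10*(3 + 6*(⅓)))) = -4972/4153 + 2423/((-10*(3 + 2))) = -4972/4153 + 2423/((-10*5)) = -4972/4153 + 2423/(-50) = -4972/4153 + 2423*(-1/50) = -4972/4153 - 2423/50 = -10311319/207650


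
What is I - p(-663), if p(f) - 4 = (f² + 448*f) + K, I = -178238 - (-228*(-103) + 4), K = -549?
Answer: -343726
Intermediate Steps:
I = -201726 (I = -178238 - (23484 + 4) = -178238 - 1*23488 = -178238 - 23488 = -201726)
p(f) = -545 + f² + 448*f (p(f) = 4 + ((f² + 448*f) - 549) = 4 + (-549 + f² + 448*f) = -545 + f² + 448*f)
I - p(-663) = -201726 - (-545 + (-663)² + 448*(-663)) = -201726 - (-545 + 439569 - 297024) = -201726 - 1*142000 = -201726 - 142000 = -343726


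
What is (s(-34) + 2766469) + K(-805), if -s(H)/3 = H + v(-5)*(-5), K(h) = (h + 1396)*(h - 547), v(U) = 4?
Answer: 1967599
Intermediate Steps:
K(h) = (-547 + h)*(1396 + h) (K(h) = (1396 + h)*(-547 + h) = (-547 + h)*(1396 + h))
s(H) = 60 - 3*H (s(H) = -3*(H + 4*(-5)) = -3*(H - 20) = -3*(-20 + H) = 60 - 3*H)
(s(-34) + 2766469) + K(-805) = ((60 - 3*(-34)) + 2766469) + (-763612 + (-805)² + 849*(-805)) = ((60 + 102) + 2766469) + (-763612 + 648025 - 683445) = (162 + 2766469) - 799032 = 2766631 - 799032 = 1967599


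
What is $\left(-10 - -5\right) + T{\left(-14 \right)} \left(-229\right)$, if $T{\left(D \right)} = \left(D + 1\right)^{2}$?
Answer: $-38706$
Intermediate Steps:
$T{\left(D \right)} = \left(1 + D\right)^{2}$
$\left(-10 - -5\right) + T{\left(-14 \right)} \left(-229\right) = \left(-10 - -5\right) + \left(1 - 14\right)^{2} \left(-229\right) = \left(-10 + 5\right) + \left(-13\right)^{2} \left(-229\right) = -5 + 169 \left(-229\right) = -5 - 38701 = -38706$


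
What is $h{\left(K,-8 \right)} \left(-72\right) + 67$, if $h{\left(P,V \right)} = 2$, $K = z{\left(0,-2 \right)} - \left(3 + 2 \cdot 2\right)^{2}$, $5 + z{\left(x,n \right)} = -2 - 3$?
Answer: $-77$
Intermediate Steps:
$z{\left(x,n \right)} = -10$ ($z{\left(x,n \right)} = -5 - 5 = -10$)
$K = -59$ ($K = -10 - \left(3 + 2 \cdot 2\right)^{2} = -10 - \left(3 + 4\right)^{2} = -10 - 7^{2} = -10 - 49 = -59$)
$h{\left(K,-8 \right)} \left(-72\right) + 67 = 2 \left(-72\right) + 67 = -144 + 67 = -77$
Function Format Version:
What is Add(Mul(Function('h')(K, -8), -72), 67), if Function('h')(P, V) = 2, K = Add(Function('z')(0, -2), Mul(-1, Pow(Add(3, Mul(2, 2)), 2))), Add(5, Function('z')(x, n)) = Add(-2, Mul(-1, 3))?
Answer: -77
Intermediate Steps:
Function('z')(x, n) = -10 (Function('z')(x, n) = Add(-5, Add(-2, Mul(-1, 3))) = Add(-5, Add(-2, -3)) = Add(-5, -5) = -10)
K = -59 (K = Add(-10, Mul(-1, Pow(Add(3, Mul(2, 2)), 2))) = Add(-10, Mul(-1, Pow(Add(3, 4), 2))) = Add(-10, Mul(-1, Pow(7, 2))) = Add(-10, Mul(-1, 49)) = Add(-10, -49) = -59)
Add(Mul(Function('h')(K, -8), -72), 67) = Add(Mul(2, -72), 67) = Add(-144, 67) = -77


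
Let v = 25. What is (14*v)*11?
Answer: 3850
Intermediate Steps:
(14*v)*11 = (14*25)*11 = 350*11 = 3850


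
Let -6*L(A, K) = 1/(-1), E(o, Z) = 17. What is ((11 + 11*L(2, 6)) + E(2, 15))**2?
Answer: 32041/36 ≈ 890.03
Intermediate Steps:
L(A, K) = 1/6 (L(A, K) = -1/6/(-1) = -1/6*(-1) = 1/6)
((11 + 11*L(2, 6)) + E(2, 15))**2 = ((11 + 11*(1/6)) + 17)**2 = ((11 + 11/6) + 17)**2 = (77/6 + 17)**2 = (179/6)**2 = 32041/36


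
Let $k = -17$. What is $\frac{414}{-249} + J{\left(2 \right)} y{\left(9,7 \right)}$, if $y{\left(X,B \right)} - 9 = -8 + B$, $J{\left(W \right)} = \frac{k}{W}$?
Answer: $- \frac{5782}{83} \approx -69.663$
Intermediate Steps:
$J{\left(W \right)} = - \frac{17}{W}$
$y{\left(X,B \right)} = 1 + B$ ($y{\left(X,B \right)} = 9 + \left(-8 + B\right) = 1 + B$)
$\frac{414}{-249} + J{\left(2 \right)} y{\left(9,7 \right)} = \frac{414}{-249} + - \frac{17}{2} \left(1 + 7\right) = 414 \left(- \frac{1}{249}\right) + \left(-17\right) \frac{1}{2} \cdot 8 = - \frac{138}{83} - 68 = - \frac{5782}{83}$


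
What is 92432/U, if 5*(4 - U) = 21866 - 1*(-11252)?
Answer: -231080/16549 ≈ -13.963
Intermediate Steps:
U = -33098/5 (U = 4 - (21866 - 1*(-11252))/5 = 4 - (21866 + 11252)/5 = 4 - ⅕*33118 = 4 - 33118/5 = -33098/5 ≈ -6619.6)
92432/U = 92432/(-33098/5) = 92432*(-5/33098) = -231080/16549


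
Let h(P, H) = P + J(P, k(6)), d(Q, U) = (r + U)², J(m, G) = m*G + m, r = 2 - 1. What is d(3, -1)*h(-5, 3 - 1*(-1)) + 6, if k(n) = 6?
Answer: 6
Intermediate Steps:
r = 1
J(m, G) = m + G*m (J(m, G) = G*m + m = m + G*m)
d(Q, U) = (1 + U)²
h(P, H) = 8*P (h(P, H) = P + P*(1 + 6) = P + P*7 = P + 7*P = 8*P)
d(3, -1)*h(-5, 3 - 1*(-1)) + 6 = (1 - 1)²*(8*(-5)) + 6 = 0²*(-40) + 6 = 0*(-40) + 6 = 0 + 6 = 6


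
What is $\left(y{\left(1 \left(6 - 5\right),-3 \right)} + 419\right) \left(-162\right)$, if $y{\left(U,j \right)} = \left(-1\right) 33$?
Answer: $-62532$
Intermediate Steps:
$y{\left(U,j \right)} = -33$
$\left(y{\left(1 \left(6 - 5\right),-3 \right)} + 419\right) \left(-162\right) = \left(-33 + 419\right) \left(-162\right) = 386 \left(-162\right) = -62532$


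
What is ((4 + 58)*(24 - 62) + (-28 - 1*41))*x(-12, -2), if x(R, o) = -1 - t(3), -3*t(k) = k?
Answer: 0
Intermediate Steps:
t(k) = -k/3
x(R, o) = 0 (x(R, o) = -1 - (-1)*3/3 = -1 - 1*(-1) = -1 + 1 = 0)
((4 + 58)*(24 - 62) + (-28 - 1*41))*x(-12, -2) = ((4 + 58)*(24 - 62) + (-28 - 1*41))*0 = (62*(-38) + (-28 - 41))*0 = (-2356 - 69)*0 = -2425*0 = 0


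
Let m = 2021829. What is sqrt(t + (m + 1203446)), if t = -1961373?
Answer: sqrt(1263902) ≈ 1124.2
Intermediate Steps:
sqrt(t + (m + 1203446)) = sqrt(-1961373 + (2021829 + 1203446)) = sqrt(-1961373 + 3225275) = sqrt(1263902)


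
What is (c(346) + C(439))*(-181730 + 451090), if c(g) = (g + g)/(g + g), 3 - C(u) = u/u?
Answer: 808080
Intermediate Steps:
C(u) = 2 (C(u) = 3 - u/u = 3 - 1*1 = 3 - 1 = 2)
c(g) = 1 (c(g) = (2*g)/((2*g)) = (2*g)*(1/(2*g)) = 1)
(c(346) + C(439))*(-181730 + 451090) = (1 + 2)*(-181730 + 451090) = 3*269360 = 808080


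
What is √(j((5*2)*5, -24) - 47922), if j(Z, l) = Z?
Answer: 16*I*√187 ≈ 218.8*I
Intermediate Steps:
√(j((5*2)*5, -24) - 47922) = √((5*2)*5 - 47922) = √(10*5 - 47922) = √(50 - 47922) = √(-47872) = 16*I*√187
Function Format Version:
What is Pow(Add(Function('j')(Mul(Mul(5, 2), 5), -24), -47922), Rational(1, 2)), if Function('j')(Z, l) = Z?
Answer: Mul(16, I, Pow(187, Rational(1, 2))) ≈ Mul(218.80, I)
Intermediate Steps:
Pow(Add(Function('j')(Mul(Mul(5, 2), 5), -24), -47922), Rational(1, 2)) = Pow(Add(Mul(Mul(5, 2), 5), -47922), Rational(1, 2)) = Pow(Add(Mul(10, 5), -47922), Rational(1, 2)) = Pow(Add(50, -47922), Rational(1, 2)) = Pow(-47872, Rational(1, 2)) = Mul(16, I, Pow(187, Rational(1, 2)))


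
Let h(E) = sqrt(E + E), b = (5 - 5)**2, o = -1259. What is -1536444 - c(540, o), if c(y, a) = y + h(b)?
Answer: -1536984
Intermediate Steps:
b = 0 (b = 0**2 = 0)
h(E) = sqrt(2)*sqrt(E) (h(E) = sqrt(2*E) = sqrt(2)*sqrt(E))
c(y, a) = y (c(y, a) = y + sqrt(2)*sqrt(0) = y + sqrt(2)*0 = y + 0 = y)
-1536444 - c(540, o) = -1536444 - 1*540 = -1536444 - 540 = -1536984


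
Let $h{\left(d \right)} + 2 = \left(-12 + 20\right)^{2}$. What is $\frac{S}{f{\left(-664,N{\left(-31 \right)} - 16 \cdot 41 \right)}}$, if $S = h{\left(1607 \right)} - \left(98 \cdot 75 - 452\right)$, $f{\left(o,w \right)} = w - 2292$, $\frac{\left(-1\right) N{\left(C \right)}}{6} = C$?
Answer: $\frac{3418}{1381} \approx 2.475$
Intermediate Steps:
$h{\left(d \right)} = 62$ ($h{\left(d \right)} = -2 + \left(-12 + 20\right)^{2} = -2 + 8^{2} = -2 + 64 = 62$)
$N{\left(C \right)} = - 6 C$
$f{\left(o,w \right)} = -2292 + w$
$S = -6836$ ($S = 62 - \left(98 \cdot 75 - 452\right) = 62 - \left(7350 - 452\right) = 62 - 6898 = -6836$)
$\frac{S}{f{\left(-664,N{\left(-31 \right)} - 16 \cdot 41 \right)}} = - \frac{6836}{-2292 - \left(-186 + 16 \cdot 41\right)} = - \frac{6836}{-2292 + \left(186 - 656\right)} = - \frac{6836}{-2292 - 470} = - \frac{6836}{-2762} = \left(-6836\right) \left(- \frac{1}{2762}\right) = \frac{3418}{1381}$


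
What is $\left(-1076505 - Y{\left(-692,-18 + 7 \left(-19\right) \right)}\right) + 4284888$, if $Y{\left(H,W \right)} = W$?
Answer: $3208534$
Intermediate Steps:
$\left(-1076505 - Y{\left(-692,-18 + 7 \left(-19\right) \right)}\right) + 4284888 = \left(-1076505 - \left(-18 + 7 \left(-19\right)\right)\right) + 4284888 = \left(-1076505 - \left(-18 - 133\right)\right) + 4284888 = \left(-1076505 - -151\right) + 4284888 = \left(-1076505 + 151\right) + 4284888 = -1076354 + 4284888 = 3208534$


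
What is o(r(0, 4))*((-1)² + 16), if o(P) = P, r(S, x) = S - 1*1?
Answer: -17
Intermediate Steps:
r(S, x) = -1 + S (r(S, x) = S - 1 = -1 + S)
o(r(0, 4))*((-1)² + 16) = (-1 + 0)*((-1)² + 16) = -(1 + 16) = -1*17 = -17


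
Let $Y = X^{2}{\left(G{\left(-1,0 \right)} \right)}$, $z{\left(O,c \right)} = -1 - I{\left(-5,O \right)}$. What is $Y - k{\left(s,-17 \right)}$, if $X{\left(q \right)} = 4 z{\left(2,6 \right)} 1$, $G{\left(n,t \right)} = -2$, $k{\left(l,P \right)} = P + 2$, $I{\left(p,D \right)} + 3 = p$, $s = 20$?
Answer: $799$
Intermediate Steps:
$I{\left(p,D \right)} = -3 + p$
$k{\left(l,P \right)} = 2 + P$
$z{\left(O,c \right)} = 7$ ($z{\left(O,c \right)} = -1 - \left(-3 - 5\right) = -1 - -8 = -1 + 8 = 7$)
$X{\left(q \right)} = 28$ ($X{\left(q \right)} = 4 \cdot 7 \cdot 1 = 28 \cdot 1 = 28$)
$Y = 784$ ($Y = 28^{2} = 784$)
$Y - k{\left(s,-17 \right)} = 784 - \left(2 - 17\right) = 784 - -15 = 784 + 15 = 799$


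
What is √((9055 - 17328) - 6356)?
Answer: I*√14629 ≈ 120.95*I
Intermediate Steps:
√((9055 - 17328) - 6356) = √(-8273 - 6356) = √(-14629) = I*√14629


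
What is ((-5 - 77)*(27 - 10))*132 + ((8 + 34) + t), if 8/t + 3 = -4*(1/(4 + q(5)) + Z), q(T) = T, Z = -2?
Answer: -7542534/41 ≈ -1.8396e+5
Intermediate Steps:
t = 72/41 (t = 8/(-3 - 4*(1/(4 + 5) - 2)) = 8/(-3 - 4*(1/9 - 2)) = 8/(-3 - 4*(-17/9)) = 8/(-3 + 68/9) = 8/(41/9) = 8*(9/41) = 72/41 ≈ 1.7561)
((-5 - 77)*(27 - 10))*132 + ((8 + 34) + t) = ((-5 - 77)*(27 - 10))*132 + ((8 + 34) + 72/41) = -82*17*132 + (42 + 72/41) = -1394*132 + 1794/41 = -184008 + 1794/41 = -7542534/41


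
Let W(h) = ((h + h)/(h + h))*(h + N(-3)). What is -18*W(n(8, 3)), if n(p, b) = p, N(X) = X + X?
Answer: -36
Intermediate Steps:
N(X) = 2*X
W(h) = -6 + h (W(h) = ((h + h)/(h + h))*(h + 2*(-3)) = ((2*h)/((2*h)))*(h - 6) = ((2*h)*(1/(2*h)))*(-6 + h) = 1*(-6 + h) = -6 + h)
-18*W(n(8, 3)) = -18*(-6 + 8) = -18*2 = -36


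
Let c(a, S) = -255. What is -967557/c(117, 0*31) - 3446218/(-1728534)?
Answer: 278888992838/73462695 ≈ 3796.3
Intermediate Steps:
-967557/c(117, 0*31) - 3446218/(-1728534) = -967557/(-255) - 3446218/(-1728534) = -967557*(-1/255) - 3446218*(-1/1728534) = 322519/85 + 1723109/864267 = 278888992838/73462695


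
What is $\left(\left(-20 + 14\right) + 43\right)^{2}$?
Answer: $1369$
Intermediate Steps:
$\left(\left(-20 + 14\right) + 43\right)^{2} = \left(-6 + 43\right)^{2} = 37^{2} = 1369$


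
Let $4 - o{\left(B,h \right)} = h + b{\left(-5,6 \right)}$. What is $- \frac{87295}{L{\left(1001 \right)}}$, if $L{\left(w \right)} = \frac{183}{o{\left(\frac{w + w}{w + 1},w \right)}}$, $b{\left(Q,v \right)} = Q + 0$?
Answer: $\frac{86596640}{183} \approx 4.7321 \cdot 10^{5}$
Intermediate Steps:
$b{\left(Q,v \right)} = Q$
$o{\left(B,h \right)} = 9 - h$ ($o{\left(B,h \right)} = 4 - \left(h - 5\right) = 4 - \left(-5 + h\right) = 9 - h$)
$L{\left(w \right)} = \frac{183}{9 - w}$
$- \frac{87295}{L{\left(1001 \right)}} = - \frac{87295}{\left(-183\right) \frac{1}{-9 + 1001}} = - \frac{87295}{\left(-183\right) \frac{1}{992}} = - \frac{87295}{- \frac{183}{992}} = \left(-87295\right) \left(- \frac{992}{183}\right) = \frac{86596640}{183}$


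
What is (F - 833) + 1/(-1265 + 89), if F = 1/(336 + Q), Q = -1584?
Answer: -50939717/61152 ≈ -833.00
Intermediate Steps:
F = -1/1248 (F = 1/(336 - 1584) = 1/(-1248) = -1/1248 ≈ -0.00080128)
(F - 833) + 1/(-1265 + 89) = (-1/1248 - 833) + 1/(-1265 + 89) = -1039585/1248 + 1/(-1176) = -1039585/1248 - 1/1176 = -50939717/61152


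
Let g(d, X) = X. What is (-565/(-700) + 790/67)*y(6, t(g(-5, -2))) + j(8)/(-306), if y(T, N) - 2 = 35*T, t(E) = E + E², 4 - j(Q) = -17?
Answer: 638816011/239190 ≈ 2670.7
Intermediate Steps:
j(Q) = 21 (j(Q) = 4 - 1*(-17) = 4 + 17 = 21)
y(T, N) = 2 + 35*T
(-565/(-700) + 790/67)*y(6, t(g(-5, -2))) + j(8)/(-306) = (-565/(-700) + 790/67)*(2 + 35*6) + 21/(-306) = (-565*(-1/700) + 790*(1/67))*(2 + 210) + 21*(-1/306) = (113/140 + 790/67)*212 - 7/102 = (118171/9380)*212 - 7/102 = 6263063/2345 - 7/102 = 638816011/239190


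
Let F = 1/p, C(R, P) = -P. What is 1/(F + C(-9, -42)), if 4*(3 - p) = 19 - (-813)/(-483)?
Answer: 214/8827 ≈ 0.024244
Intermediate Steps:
p = -214/161 (p = 3 - (19 - (-813)/(-483))/4 = 3 - (19 - (-813)*(-1)/483)/4 = 3 - (19 - 1*271/161)/4 = 3 - (19 - 271/161)/4 = 3 - ¼*2788/161 = 3 - 697/161 = -214/161 ≈ -1.3292)
F = -161/214 (F = 1/(-214/161) = -161/214 ≈ -0.75234)
1/(F + C(-9, -42)) = 1/(-161/214 - 1*(-42)) = 1/(-161/214 + 42) = 1/(8827/214) = 214/8827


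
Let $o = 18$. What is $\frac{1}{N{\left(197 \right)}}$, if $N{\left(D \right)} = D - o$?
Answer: $\frac{1}{179} \approx 0.0055866$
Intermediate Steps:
$N{\left(D \right)} = -18 + D$ ($N{\left(D \right)} = D - 18 = -18 + D$)
$\frac{1}{N{\left(197 \right)}} = \frac{1}{-18 + 197} = \frac{1}{179}$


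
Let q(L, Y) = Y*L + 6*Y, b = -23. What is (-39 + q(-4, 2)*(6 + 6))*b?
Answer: -207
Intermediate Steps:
q(L, Y) = 6*Y + L*Y (q(L, Y) = L*Y + 6*Y = 6*Y + L*Y)
(-39 + q(-4, 2)*(6 + 6))*b = (-39 + (2*(6 - 4))*(6 + 6))*(-23) = (-39 + (2*2)*12)*(-23) = (-39 + 4*12)*(-23) = (-39 + 48)*(-23) = 9*(-23) = -207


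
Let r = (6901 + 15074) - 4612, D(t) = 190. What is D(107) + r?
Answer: 17553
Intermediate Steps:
r = 17363 (r = 21975 - 4612 = 17363)
D(107) + r = 190 + 17363 = 17553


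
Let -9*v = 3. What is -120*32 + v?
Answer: -11521/3 ≈ -3840.3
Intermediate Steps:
v = -⅓ (v = -⅑*3 = -⅓ ≈ -0.33333)
-120*32 + v = -120*32 - ⅓ = -3840 - ⅓ = -11521/3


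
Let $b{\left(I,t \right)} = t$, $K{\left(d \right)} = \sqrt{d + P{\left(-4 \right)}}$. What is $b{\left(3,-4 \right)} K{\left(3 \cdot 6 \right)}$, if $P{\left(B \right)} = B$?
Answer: $- 4 \sqrt{14} \approx -14.967$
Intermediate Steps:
$K{\left(d \right)} = \sqrt{-4 + d}$ ($K{\left(d \right)} = \sqrt{d - 4} = \sqrt{-4 + d}$)
$b{\left(3,-4 \right)} K{\left(3 \cdot 6 \right)} = - 4 \sqrt{-4 + 3 \cdot 6} = - 4 \sqrt{-4 + 18} = - 4 \sqrt{14}$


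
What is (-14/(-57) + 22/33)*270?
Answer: 4680/19 ≈ 246.32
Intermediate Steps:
(-14/(-57) + 22/33)*270 = (-14*(-1/57) + 22*(1/33))*270 = (14/57 + ⅔)*270 = (52/57)*270 = 4680/19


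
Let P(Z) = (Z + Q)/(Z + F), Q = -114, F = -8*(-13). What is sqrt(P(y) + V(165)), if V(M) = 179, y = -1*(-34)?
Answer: sqrt(849459)/69 ≈ 13.357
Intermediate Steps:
F = 104
y = 34
P(Z) = (-114 + Z)/(104 + Z) (P(Z) = (Z - 114)/(Z + 104) = (-114 + Z)/(104 + Z))
sqrt(P(y) + V(165)) = sqrt((-114 + 34)/(104 + 34) + 179) = sqrt(-80/138 + 179) = sqrt((1/138)*(-80) + 179) = sqrt(-40/69 + 179) = sqrt(12311/69) = sqrt(849459)/69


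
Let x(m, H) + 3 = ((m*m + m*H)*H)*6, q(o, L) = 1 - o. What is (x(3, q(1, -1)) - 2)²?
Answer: 25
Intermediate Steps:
x(m, H) = -3 + 6*H*(m² + H*m) (x(m, H) = -3 + ((m*m + m*H)*H)*6 = -3 + ((m² + H*m)*H)*6 = -3 + (H*(m² + H*m))*6 = -3 + 6*H*(m² + H*m))
(x(3, q(1, -1)) - 2)² = ((-3 + 6*(1 - 1*1)*3² + 6*3*(1 - 1*1)²) - 2)² = ((-3 + 6*(1 - 1)*9 + 6*3*(1 - 1)²) - 2)² = ((-3 + 6*0*9 + 6*3*0²) - 2)² = ((-3 + 0 + 6*3*0) - 2)² = ((-3 + 0 + 0) - 2)² = (-3 - 2)² = (-5)² = 25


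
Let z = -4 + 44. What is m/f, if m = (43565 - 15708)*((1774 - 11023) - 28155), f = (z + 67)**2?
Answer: -1041963228/11449 ≈ -91009.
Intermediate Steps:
z = 40
f = 11449 (f = (40 + 67)**2 = 107**2 = 11449)
m = -1041963228 (m = 27857*(-9249 - 28155) = 27857*(-37404) = -1041963228)
m/f = -1041963228/11449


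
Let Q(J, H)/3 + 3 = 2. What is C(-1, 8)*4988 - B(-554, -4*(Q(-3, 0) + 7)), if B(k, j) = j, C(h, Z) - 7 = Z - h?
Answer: 79824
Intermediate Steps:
Q(J, H) = -3 (Q(J, H) = -9 + 3*2 = -9 + 6 = -3)
C(h, Z) = 7 + Z - h (C(h, Z) = 7 + (Z - h) = 7 + Z - h)
C(-1, 8)*4988 - B(-554, -4*(Q(-3, 0) + 7)) = (7 + 8 - 1*(-1))*4988 - (-4)*(-3 + 7) = (7 + 8 + 1)*4988 - (-4)*4 = 16*4988 - 1*(-16) = 79808 + 16 = 79824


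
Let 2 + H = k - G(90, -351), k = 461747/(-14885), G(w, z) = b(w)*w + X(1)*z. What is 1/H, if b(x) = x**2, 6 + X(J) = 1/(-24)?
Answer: -9160/6697367397 ≈ -1.3677e-6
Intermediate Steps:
X(J) = -145/24 (X(J) = -6 + 1/(-24) = -6 - 1/24 = -145/24)
G(w, z) = w**3 - 145*z/24 (G(w, z) = w**2*w - 145*z/24 = w**3 - 145*z/24)
k = -35519/1145 (k = 461747*(-1/14885) = -35519/1145 ≈ -31.021)
H = -6697367397/9160 (H = -2 + (-35519/1145 - (90**3 - 145/24*(-351))) = -2 + (-35519/1145 - (729000 + 16965/8)) = -2 + (-35519/1145 - 1*5848965/8) = -2 + (-35519/1145 - 5848965/8) = -2 - 6697349077/9160 = -6697367397/9160 ≈ -7.3115e+5)
1/H = 1/(-6697367397/9160) = -9160/6697367397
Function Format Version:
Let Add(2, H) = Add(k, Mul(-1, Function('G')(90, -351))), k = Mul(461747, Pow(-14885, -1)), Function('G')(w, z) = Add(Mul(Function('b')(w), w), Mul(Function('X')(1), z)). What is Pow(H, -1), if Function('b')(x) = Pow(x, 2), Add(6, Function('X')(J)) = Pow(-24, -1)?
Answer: Rational(-9160, 6697367397) ≈ -1.3677e-6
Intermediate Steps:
Function('X')(J) = Rational(-145, 24) (Function('X')(J) = Add(-6, Pow(-24, -1)) = Add(-6, Rational(-1, 24)) = Rational(-145, 24))
Function('G')(w, z) = Add(Pow(w, 3), Mul(Rational(-145, 24), z)) (Function('G')(w, z) = Add(Mul(Pow(w, 2), w), Mul(Rational(-145, 24), z)) = Add(Pow(w, 3), Mul(Rational(-145, 24), z)))
k = Rational(-35519, 1145) (k = Mul(461747, Rational(-1, 14885)) = Rational(-35519, 1145) ≈ -31.021)
H = Rational(-6697367397, 9160) (H = Add(-2, Add(Rational(-35519, 1145), Mul(-1, Add(Pow(90, 3), Mul(Rational(-145, 24), -351))))) = Add(-2, Add(Rational(-35519, 1145), Mul(-1, Add(729000, Rational(16965, 8))))) = Add(-2, Add(Rational(-35519, 1145), Mul(-1, Rational(5848965, 8)))) = Add(-2, Add(Rational(-35519, 1145), Rational(-5848965, 8))) = Add(-2, Rational(-6697349077, 9160)) = Rational(-6697367397, 9160) ≈ -7.3115e+5)
Pow(H, -1) = Pow(Rational(-6697367397, 9160), -1) = Rational(-9160, 6697367397)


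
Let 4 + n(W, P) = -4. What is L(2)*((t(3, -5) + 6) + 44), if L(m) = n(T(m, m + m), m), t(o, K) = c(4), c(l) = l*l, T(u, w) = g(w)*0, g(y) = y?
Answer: -528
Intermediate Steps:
T(u, w) = 0 (T(u, w) = w*0 = 0)
c(l) = l²
t(o, K) = 16 (t(o, K) = 4² = 16)
n(W, P) = -8 (n(W, P) = -4 - 4 = -8)
L(m) = -8
L(2)*((t(3, -5) + 6) + 44) = -8*((16 + 6) + 44) = -8*(22 + 44) = -8*66 = -528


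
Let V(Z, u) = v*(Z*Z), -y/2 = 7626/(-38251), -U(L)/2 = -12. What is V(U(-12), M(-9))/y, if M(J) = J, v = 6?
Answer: 11016288/1271 ≈ 8667.4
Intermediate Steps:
U(L) = 24 (U(L) = -2*(-12) = 24)
y = 15252/38251 (y = -15252/(-38251) = -15252*(-1)/38251 = -2*(-7626/38251) = 15252/38251 ≈ 0.39873)
V(Z, u) = 6*Z² (V(Z, u) = 6*(Z*Z) = 6*Z²)
V(U(-12), M(-9))/y = (6*24²)/(15252/38251) = (6*576)*(38251/15252) = 3456*(38251/15252) = 11016288/1271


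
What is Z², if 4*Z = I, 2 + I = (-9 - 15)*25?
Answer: 90601/4 ≈ 22650.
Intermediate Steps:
I = -602 (I = -2 + (-9 - 15)*25 = -2 - 24*25 = -2 - 600 = -602)
Z = -301/2 (Z = (¼)*(-602) = -301/2 ≈ -150.50)
Z² = (-301/2)² = 90601/4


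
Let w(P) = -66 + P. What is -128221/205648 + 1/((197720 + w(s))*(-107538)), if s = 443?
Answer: -1365743108554877/2190455064045264 ≈ -0.62350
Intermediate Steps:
-128221/205648 + 1/((197720 + w(s))*(-107538)) = -128221/205648 + 1/((197720 + (-66 + 443))*(-107538)) = -128221*1/205648 - 1/107538/(197720 + 377) = -128221/205648 - 1/107538/198097 = -128221/205648 + (1/198097)*(-1/107538) = -128221/205648 - 1/21302955186 = -1365743108554877/2190455064045264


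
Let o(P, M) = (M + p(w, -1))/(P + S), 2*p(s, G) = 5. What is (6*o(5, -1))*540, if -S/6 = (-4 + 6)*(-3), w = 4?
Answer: 4860/41 ≈ 118.54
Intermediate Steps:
p(s, G) = 5/2 (p(s, G) = (½)*5 = 5/2)
S = 36 (S = -6*(-4 + 6)*(-3) = -12*(-3) = -6*(-6) = 36)
o(P, M) = (5/2 + M)/(36 + P) (o(P, M) = (M + 5/2)/(P + 36) = (5/2 + M)/(36 + P))
(6*o(5, -1))*540 = (6*((5/2 - 1)/(36 + 5)))*540 = (6*((3/2)/41))*540 = (6*((1/41)*(3/2)))*540 = (6*(3/82))*540 = (9/41)*540 = 4860/41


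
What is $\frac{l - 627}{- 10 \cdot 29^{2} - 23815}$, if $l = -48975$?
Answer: $\frac{49602}{32225} \approx 1.5392$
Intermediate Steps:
$\frac{l - 627}{- 10 \cdot 29^{2} - 23815} = \frac{-48975 - 627}{- 10 \cdot 29^{2} - 23815} = - \frac{49602}{\left(-10\right) 841 - 23815} = - \frac{49602}{-8410 - 23815} = - \frac{49602}{-32225} = \left(-49602\right) \left(- \frac{1}{32225}\right) = \frac{49602}{32225}$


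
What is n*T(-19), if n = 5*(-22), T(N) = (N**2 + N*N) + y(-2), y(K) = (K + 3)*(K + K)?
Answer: -78980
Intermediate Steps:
y(K) = 2*K*(3 + K) (y(K) = (3 + K)*(2*K) = 2*K*(3 + K))
T(N) = -4 + 2*N**2 (T(N) = (N**2 + N*N) + 2*(-2)*(3 - 2) = (N**2 + N**2) + 2*(-2)*1 = 2*N**2 - 4 = -4 + 2*N**2)
n = -110
n*T(-19) = -110*(-4 + 2*(-19)**2) = -110*(-4 + 2*361) = -110*(-4 + 722) = -110*718 = -78980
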